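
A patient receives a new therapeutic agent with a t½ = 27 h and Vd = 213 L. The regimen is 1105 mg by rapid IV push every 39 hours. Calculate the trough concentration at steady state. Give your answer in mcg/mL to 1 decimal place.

3.0 mcg/mL

k = ln2/t½ = ln2/27 ≈ 0.025672 h⁻¹; fraction remaining f = e^(−kτ) = e^(−0.025672×39) ≈ 0.3674.
Each bolus raises the concentration by D/Vd = 1105/213 ≈ 5.188 mcg/mL.
Steady-state trough Cmin,ss = C₀·f/(1−f) ≈ 5.188 × 0.3674/0.6326 ≈ 3.013 mcg/mL.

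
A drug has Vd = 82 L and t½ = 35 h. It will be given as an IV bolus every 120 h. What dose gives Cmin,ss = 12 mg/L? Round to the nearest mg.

τ/t½ = 120/35 ≈ 3.4286, so f = (1/2)^(120/35) ≈ 0.092875.
Cmin,ss = (D/Vd)·f/(1−f), so D = Cmin,ss·Vd·(1−f)/f.
D = 12 × 82 × (1−f)/f ≈ 12 × 82 × 9.76716 ≈ 9610.89 mg.

9611 mg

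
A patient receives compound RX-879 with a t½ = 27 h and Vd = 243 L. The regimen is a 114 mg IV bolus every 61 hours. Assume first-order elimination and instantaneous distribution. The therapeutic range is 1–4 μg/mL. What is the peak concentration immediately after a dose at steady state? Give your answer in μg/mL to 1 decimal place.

0.6 μg/mL

τ/t½ = 61/27 ≈ 2.2593, so fraction remaining f = (1/2)^(61/27) ≈ 0.2089.
At steady state, accumulation factor R = 1/(1 − e^(−kτ)) ≈ 1.2641.
Single-dose peak C₀ = D/Vd = 114/243 ≈ 0.469 μg/mL.
Steady-state peak Cmax,ss = C₀·R ≈ 0.469 × 1.2641 ≈ 0.593 μg/mL.
Peak 0.6 μg/mL vs MTC 4 μg/mL: below toxic threshold.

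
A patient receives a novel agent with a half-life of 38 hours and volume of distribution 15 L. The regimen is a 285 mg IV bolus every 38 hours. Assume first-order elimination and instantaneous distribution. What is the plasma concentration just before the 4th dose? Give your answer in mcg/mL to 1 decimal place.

16.6 mcg/mL

f = (1/2)^(τ/t½) = (1/2)^(38/38) ≈ 0.5000.
C₀ = D/Vd = 285/15 ≈ 19.000 mcg/mL.
Before the 4th dose, 3 doses have been given. Superposition: Cmin = C₀·(f + f² + … + f^3).
≈ 19.000 × (0.5000 + 0.2500 + 0.1250) ≈ 19.000 × 0.8750 ≈ 16.625 mcg/mL.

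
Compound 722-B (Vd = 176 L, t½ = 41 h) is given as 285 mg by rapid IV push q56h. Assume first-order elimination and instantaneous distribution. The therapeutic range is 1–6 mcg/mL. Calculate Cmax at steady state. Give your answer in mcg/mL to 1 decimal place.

2.6 mcg/mL

k = ln2/t½ = ln2/41 ≈ 0.016906 h⁻¹; fraction remaining f = e^(−kτ) = e^(−0.016906×56) ≈ 0.3880.
At steady state, accumulation factor R = 1/(1 − e^(−kτ)) ≈ 1.6340.
Single-dose peak C₀ = D/Vd = 285/176 ≈ 1.619 mcg/mL.
Steady-state peak Cmax,ss = C₀·R ≈ 1.619 × 1.6340 ≈ 2.645 mcg/mL.
Peak 2.6 mcg/mL vs MTC 6 mcg/mL: below toxic threshold.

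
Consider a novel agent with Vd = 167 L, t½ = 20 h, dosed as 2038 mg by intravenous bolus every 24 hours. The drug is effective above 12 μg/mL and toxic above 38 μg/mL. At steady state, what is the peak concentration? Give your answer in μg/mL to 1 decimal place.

21.6 μg/mL

τ/t½ = 24/20 ≈ 1.2, so fraction remaining f = (1/2)^(24/20) ≈ 0.4353.
Accumulation ratio R = 1/(1 − f) ≈ 1/0.5647 ≈ 1.7709.
Each bolus raises the concentration by D/Vd = 2038/167 ≈ 12.204 μg/mL.
Steady-state peak Cmax,ss = C₀·R ≈ 12.204 × 1.7709 ≈ 21.612 μg/mL.
Peak 21.6 μg/mL vs MTC 38 μg/mL: below toxic threshold.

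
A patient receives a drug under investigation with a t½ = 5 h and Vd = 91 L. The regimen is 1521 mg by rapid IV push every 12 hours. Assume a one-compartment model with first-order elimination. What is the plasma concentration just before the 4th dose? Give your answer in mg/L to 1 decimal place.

3.9 mg/L

f = (1/2)^(τ/t½) = (1/2)^(12/5) ≈ 0.1895.
C₀ = D/Vd = 1521/91 ≈ 16.714 mg/L.
Before the 4th dose, 3 doses have been given. Superposition: Cmin = C₀·(f + f² + … + f^3).
≈ 16.714 × (0.1895 + 0.0359 + 0.0068) ≈ 16.714 × 0.2322 ≈ 3.881 mg/L.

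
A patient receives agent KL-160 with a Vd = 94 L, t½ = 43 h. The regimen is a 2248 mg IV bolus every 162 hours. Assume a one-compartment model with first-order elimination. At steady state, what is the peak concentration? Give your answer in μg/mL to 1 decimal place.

25.8 μg/mL

Over one 162-h interval, 162/43 ≈ 3.7674 half-lives elapse, leaving f ≈ 0.0734 of each dose.
Accumulation ratio R = 1/(1 − f) ≈ 1/0.9266 ≈ 1.0792.
Each bolus raises the concentration by D/Vd = 2248/94 ≈ 23.915 μg/mL.
Steady-state peak Cmax,ss = C₀·R ≈ 23.915 × 1.0792 ≈ 25.809 μg/mL.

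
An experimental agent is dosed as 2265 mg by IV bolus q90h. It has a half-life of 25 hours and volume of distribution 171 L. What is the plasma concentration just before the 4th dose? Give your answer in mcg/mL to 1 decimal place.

1.2 mcg/mL

f = (1/2)^(τ/t½) = (1/2)^(90/25) ≈ 0.0825.
C₀ = D/Vd = 2265/171 ≈ 13.246 mcg/mL.
Before the 4th dose, 3 doses have been given. Superposition: Cmin = C₀·(f + f² + … + f^3).
≈ 13.246 × (0.0825 + 0.0068 + 0.0006) ≈ 13.246 × 0.0899 ≈ 1.191 mcg/mL.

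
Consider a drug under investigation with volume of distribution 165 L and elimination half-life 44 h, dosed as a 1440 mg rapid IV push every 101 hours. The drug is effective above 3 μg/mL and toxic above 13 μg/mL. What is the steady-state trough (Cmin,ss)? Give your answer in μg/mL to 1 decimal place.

2.2 μg/mL

k = ln2/t½ = ln2/44 ≈ 0.015753 h⁻¹; fraction remaining f = e^(−kτ) = e^(−0.015753×101) ≈ 0.2037.
Each bolus raises the concentration by D/Vd = 1440/165 ≈ 8.727 μg/mL.
Steady-state trough Cmin,ss = C₀·f/(1−f) ≈ 8.727 × 0.2037/0.7963 ≈ 2.232 μg/mL.
Trough 2.2 μg/mL vs MEC 3 μg/mL: subtherapeutic.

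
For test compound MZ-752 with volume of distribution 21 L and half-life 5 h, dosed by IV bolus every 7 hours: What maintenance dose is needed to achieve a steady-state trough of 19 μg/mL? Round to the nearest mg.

654 mg

τ/t½ = 7/5 ≈ 1.4, so f = (1/2)^(7/5) ≈ 0.378929.
Cmin,ss = (D/Vd)·f/(1−f), so D = Cmin,ss·Vd·(1−f)/f.
D = 19 × 21 × (1−f)/f ≈ 19 × 21 × 1.63902 ≈ 653.97 mg.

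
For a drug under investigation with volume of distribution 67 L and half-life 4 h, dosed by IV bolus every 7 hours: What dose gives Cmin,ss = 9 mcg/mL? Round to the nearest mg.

1425 mg

τ/t½ = 7/4 ≈ 1.75, so f = (1/2)^(7/4) ≈ 0.297302.
Cmin,ss = (D/Vd)·f/(1−f), so D = Cmin,ss·Vd·(1−f)/f.
D = 9 × 67 × (1−f)/f ≈ 9 × 67 × 2.36358 ≈ 1425.24 mg.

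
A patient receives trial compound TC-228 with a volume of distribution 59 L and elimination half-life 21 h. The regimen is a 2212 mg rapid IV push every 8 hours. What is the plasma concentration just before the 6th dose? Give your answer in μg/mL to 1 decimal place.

f = (1/2)^(τ/t½) = (1/2)^(8/21) ≈ 0.7679.
C₀ = D/Vd = 2212/59 ≈ 37.492 μg/mL.
Before the 6th dose, 5 doses have been given. Superposition: Cmin = C₀·(f + f² + … + f^5).
≈ 37.492 × (0.7679 + 0.5897 + 0.4528 + 0.3477 + 0.2670) ≈ 37.492 × 2.4251 ≈ 90.922 μg/mL.

90.9 μg/mL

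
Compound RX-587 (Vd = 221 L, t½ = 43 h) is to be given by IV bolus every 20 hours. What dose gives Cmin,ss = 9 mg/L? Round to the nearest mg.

757 mg

τ/t½ = 20/43 ≈ 0.46512, so f = (1/2)^(20/43) ≈ 0.724413.
Cmin,ss = (D/Vd)·f/(1−f), so D = Cmin,ss·Vd·(1−f)/f.
D = 9 × 221 × (1−f)/f ≈ 9 × 221 × 0.38043 ≈ 756.68 mg.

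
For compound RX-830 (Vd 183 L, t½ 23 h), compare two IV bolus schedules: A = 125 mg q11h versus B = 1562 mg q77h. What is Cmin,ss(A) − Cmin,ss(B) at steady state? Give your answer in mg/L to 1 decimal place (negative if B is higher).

Regimen A: f = (1/2)^(11/23) ≈ 0.7178; Cmin,ss = (125/183)·f/(1−f) ≈ 1.737 mg/L.
Regimen B: f = (1/2)^(77/23) ≈ 0.0982; Cmin,ss = (1562/183)·f/(1−f) ≈ 0.929 mg/L.
Difference ≈ 1.737 − 0.929 ≈ 0.808 mg/L.

0.8 mg/L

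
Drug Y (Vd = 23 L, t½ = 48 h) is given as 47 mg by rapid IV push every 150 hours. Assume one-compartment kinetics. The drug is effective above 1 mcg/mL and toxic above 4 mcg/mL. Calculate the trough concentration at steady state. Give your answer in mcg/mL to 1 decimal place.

Over one 150-h interval, 150/48 ≈ 3.125 half-lives elapse, leaving f ≈ 0.1146 of each dose.
Accumulation ratio R = 1/(1 − f) ≈ 1/0.8854 ≈ 1.1294.
Single-dose peak C₀ = D/Vd = 47/23 ≈ 2.043 mcg/mL.
Steady-state peak Cmax,ss = C₀·R ≈ 2.043 × 1.1294 ≈ 2.307 mcg/mL.
One interval later, Cmin,ss = Cmax,ss·e^(−kτ) ≈ 2.307 × 0.1146 ≈ 0.264 mcg/mL.
Trough 0.3 mcg/mL vs MEC 1 mcg/mL: subtherapeutic.

0.3 mcg/mL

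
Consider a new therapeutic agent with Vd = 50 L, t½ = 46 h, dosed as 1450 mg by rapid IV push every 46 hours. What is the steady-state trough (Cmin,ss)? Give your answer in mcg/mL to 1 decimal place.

29.0 mcg/mL

τ = 46 h = 1 half-life, so f = (1/2)^1 = 0.5.
Accumulation ratio R = 1/(1 − f) = 1/0.5 = 2/1.
Single-dose peak C₀ = D/Vd = 1450/50 = 29 mcg/mL.
Steady-state peak Cmax,ss = C₀·R = 29 × 2/1 ≈ 58.000 mcg/mL.
Steady-state trough Cmin,ss = Cmax,ss·f ≈ 58.000 × 0.5 ≈ 29.000 mcg/mL.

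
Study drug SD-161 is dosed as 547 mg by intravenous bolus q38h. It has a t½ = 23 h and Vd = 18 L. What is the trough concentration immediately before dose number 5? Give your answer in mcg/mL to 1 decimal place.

f = (1/2)^(τ/t½) = (1/2)^(38/23) ≈ 0.3182.
C₀ = D/Vd = 547/18 ≈ 30.389 mcg/mL.
Before the 5th dose, 4 doses have been given. Superposition: Cmin = C₀·(f + f² + … + f^4).
≈ 30.389 × (0.3182 + 0.1013 + 0.0322 + 0.0103) ≈ 30.389 × 0.4620 ≈ 14.040 mcg/mL.

14.0 mcg/mL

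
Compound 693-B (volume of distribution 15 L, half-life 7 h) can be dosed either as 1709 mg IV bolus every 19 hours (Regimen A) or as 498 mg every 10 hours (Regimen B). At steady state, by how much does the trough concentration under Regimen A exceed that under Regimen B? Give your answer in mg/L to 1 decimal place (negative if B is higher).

0.9 mg/L

Regimen A: f = (1/2)^(19/7) ≈ 0.1524; Cmin,ss = (1709/15)·f/(1−f) ≈ 20.485 mg/L.
Regimen B: f = (1/2)^(10/7) ≈ 0.3715; Cmin,ss = (498/15)·f/(1−f) ≈ 19.624 mg/L.
Difference ≈ 20.485 − 19.624 ≈ 0.861 mg/L.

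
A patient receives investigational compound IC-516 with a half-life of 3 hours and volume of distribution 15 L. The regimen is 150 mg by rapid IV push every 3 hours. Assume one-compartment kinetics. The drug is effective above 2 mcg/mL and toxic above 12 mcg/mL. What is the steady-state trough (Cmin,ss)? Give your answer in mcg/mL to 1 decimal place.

10.0 mcg/mL

τ = 3 h = 1 half-life, so f = (1/2)^1 = 0.5.
At steady state, R = 1/(1 − 0.5) = 2/1.
Single-dose peak C₀ = D/Vd = 150/15 = 10 mcg/mL.
Steady-state peak Cmax,ss = C₀·R = 10 × 2/1 ≈ 20.000 mcg/mL.
Steady-state trough Cmin,ss = Cmax,ss·f ≈ 20.000 × 0.5 ≈ 10.000 mcg/mL.
Trough 10.0 mcg/mL vs MEC 2 mcg/mL: adequate.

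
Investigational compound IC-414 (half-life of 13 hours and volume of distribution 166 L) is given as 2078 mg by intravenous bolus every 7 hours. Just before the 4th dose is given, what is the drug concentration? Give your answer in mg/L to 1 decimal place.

18.6 mg/L

f = (1/2)^(τ/t½) = (1/2)^(7/13) ≈ 0.6885.
C₀ = D/Vd = 2078/166 ≈ 12.518 mg/L.
Before the 4th dose, 3 doses have been given. Superposition: Cmin = C₀·(f + f² + … + f^3).
≈ 12.518 × (0.6885 + 0.4740 + 0.3264) ≈ 12.518 × 1.4889 ≈ 18.638 mg/L.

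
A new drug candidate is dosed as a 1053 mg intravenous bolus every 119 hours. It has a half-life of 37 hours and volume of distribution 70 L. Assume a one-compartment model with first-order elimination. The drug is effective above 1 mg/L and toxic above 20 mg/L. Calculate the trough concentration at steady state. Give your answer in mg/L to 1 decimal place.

Over one 119-h interval, 119/37 ≈ 3.2162 half-lives elapse, leaving f ≈ 0.1076 of each dose.
Single-dose peak C₀ = D/Vd = 1053/70 ≈ 15.043 mg/L.
Steady-state trough Cmin,ss = C₀·f/(1−f) ≈ 15.043 × 0.1076/0.8924 ≈ 1.814 mg/L.
Trough 1.8 mg/L vs MEC 1 mg/L: adequate.

1.8 mg/L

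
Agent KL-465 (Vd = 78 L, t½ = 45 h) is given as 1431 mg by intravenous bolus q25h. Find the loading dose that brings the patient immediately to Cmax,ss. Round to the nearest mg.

4477 mg

f = (1/2)^(25/45) ≈ 0.680395; accumulation ratio R = 1/(1−f) ≈ 3.12886.
Loading dose to hit Cmax,ss on first dose: D_load = D_maint·R ≈ 1431 × 3.12886 ≈ 4477.40 mg.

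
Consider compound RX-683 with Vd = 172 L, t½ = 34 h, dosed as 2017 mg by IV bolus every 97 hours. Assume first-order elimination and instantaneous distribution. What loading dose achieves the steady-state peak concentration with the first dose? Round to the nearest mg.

2341 mg

f = (1/2)^(97/34) ≈ 0.138414; accumulation ratio R = 1/(1−f) ≈ 1.16065.
Loading dose to hit Cmax,ss on first dose: D_load = D_maint·R ≈ 2017 × 1.16065 ≈ 2341.03 mg.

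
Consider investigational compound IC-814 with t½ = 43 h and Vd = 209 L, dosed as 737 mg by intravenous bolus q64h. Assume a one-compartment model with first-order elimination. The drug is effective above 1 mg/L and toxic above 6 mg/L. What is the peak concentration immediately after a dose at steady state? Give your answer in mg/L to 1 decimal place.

5.5 mg/L

k = ln2/t½ = ln2/43 ≈ 0.016120 h⁻¹; fraction remaining f = e^(−kτ) = e^(−0.016120×64) ≈ 0.3564.
Accumulation ratio R = 1/(1 − f) ≈ 1/0.6436 ≈ 1.5538.
Each bolus raises the concentration by D/Vd = 737/209 ≈ 3.526 mg/L.
Cmax,ss = C₀/(1 − f) ≈ 3.526/0.6436 ≈ 5.479 mg/L.
Peak 5.5 mg/L vs MTC 6 mg/L: below toxic threshold.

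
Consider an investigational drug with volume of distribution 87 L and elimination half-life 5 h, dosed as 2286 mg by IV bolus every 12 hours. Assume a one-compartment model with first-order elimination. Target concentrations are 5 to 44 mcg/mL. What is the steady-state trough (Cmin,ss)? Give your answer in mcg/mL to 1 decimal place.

6.1 mcg/mL

τ/t½ = 12/5 ≈ 2.4, so fraction remaining f = (1/2)^(12/5) ≈ 0.1895.
Single-dose peak C₀ = D/Vd = 2286/87 ≈ 26.276 mcg/mL.
Steady-state trough Cmin,ss = C₀·f/(1−f) ≈ 26.276 × 0.1895/0.8105 ≈ 6.143 mcg/mL.
Trough 6.1 mcg/mL vs MEC 5 mcg/mL: adequate.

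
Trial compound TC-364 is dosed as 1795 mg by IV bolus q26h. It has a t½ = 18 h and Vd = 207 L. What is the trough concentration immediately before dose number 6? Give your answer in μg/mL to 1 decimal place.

f = (1/2)^(τ/t½) = (1/2)^(26/18) ≈ 0.3674.
C₀ = D/Vd = 1795/207 ≈ 8.671 μg/mL.
Before the 6th dose, 5 doses have been given. Superposition: Cmin = C₀·(f + f² + … + f^5).
≈ 8.671 × (0.3674 + 0.1350 + 0.0496 + 0.0182 + 0.0067) ≈ 8.671 × 0.5769 ≈ 5.002 μg/mL.

5.0 μg/mL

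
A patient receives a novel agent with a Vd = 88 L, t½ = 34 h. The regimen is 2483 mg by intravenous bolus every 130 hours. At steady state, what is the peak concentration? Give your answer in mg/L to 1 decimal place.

30.4 mg/L

τ/t½ = 130/34 ≈ 3.8235, so fraction remaining f = (1/2)^(130/34) ≈ 0.0706.
At steady state, accumulation factor R = 1/(1 − e^(−kτ)) ≈ 1.0760.
Single-dose peak C₀ = D/Vd = 2483/88 ≈ 28.216 mg/L.
Steady-state peak Cmax,ss = C₀·R ≈ 28.216 × 1.0760 ≈ 30.360 mg/L.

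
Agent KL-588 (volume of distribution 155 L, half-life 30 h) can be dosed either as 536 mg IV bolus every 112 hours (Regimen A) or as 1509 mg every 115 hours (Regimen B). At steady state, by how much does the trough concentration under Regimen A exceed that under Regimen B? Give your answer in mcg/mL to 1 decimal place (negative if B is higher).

-0.5 mcg/mL

Regimen A: f = (1/2)^(112/30) ≈ 0.0752; Cmin,ss = (536/155)·f/(1−f) ≈ 0.281 mcg/mL.
Regimen B: f = (1/2)^(115/30) ≈ 0.0702; Cmin,ss = (1509/155)·f/(1−f) ≈ 0.735 mcg/mL.
Difference ≈ 0.281 − 0.735 ≈ -0.454 mcg/mL.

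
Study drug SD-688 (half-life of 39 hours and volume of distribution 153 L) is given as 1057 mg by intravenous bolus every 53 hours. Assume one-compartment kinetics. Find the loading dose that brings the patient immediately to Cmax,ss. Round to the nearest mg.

f = (1/2)^(53/39) ≈ 0.389859; accumulation ratio R = 1/(1−f) ≈ 1.63897.
Loading dose to hit Cmax,ss on first dose: D_load = D_maint·R ≈ 1057 × 1.63897 ≈ 1732.39 mg.

1732 mg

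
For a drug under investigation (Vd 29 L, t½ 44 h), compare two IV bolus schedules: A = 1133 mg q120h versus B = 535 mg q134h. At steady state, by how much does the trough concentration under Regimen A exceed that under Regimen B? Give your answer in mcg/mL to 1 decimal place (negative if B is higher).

4.4 mcg/mL

Regimen A: f = (1/2)^(120/44) ≈ 0.1510; Cmin,ss = (1133/29)·f/(1−f) ≈ 6.949 mcg/mL.
Regimen B: f = (1/2)^(134/44) ≈ 0.1211; Cmin,ss = (535/29)·f/(1−f) ≈ 2.542 mcg/mL.
Difference ≈ 6.949 − 2.542 ≈ 4.407 mcg/mL.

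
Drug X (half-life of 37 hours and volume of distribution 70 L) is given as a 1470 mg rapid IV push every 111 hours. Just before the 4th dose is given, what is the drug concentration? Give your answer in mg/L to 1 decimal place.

3.0 mg/L

f = (1/2)^(τ/t½) = (1/2)^(111/37) ≈ 0.1250.
C₀ = D/Vd = 1470/70 ≈ 21.000 mg/L.
Before the 4th dose, 3 doses have been given. Superposition: Cmin = C₀·(f + f² + … + f^3).
≈ 21.000 × (0.1250 + 0.0156 + 0.0020) ≈ 21.000 × 0.1426 ≈ 2.995 mg/L.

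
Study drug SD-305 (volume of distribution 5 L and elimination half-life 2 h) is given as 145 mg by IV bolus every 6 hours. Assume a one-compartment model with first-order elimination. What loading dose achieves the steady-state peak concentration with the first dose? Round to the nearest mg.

166 mg

f = (1/2)^(6/2) ≈ 0.125000; accumulation ratio R = 1/(1−f) ≈ 1.14286.
Loading dose to hit Cmax,ss on first dose: D_load = D_maint·R ≈ 145 × 1.14286 ≈ 165.71 mg.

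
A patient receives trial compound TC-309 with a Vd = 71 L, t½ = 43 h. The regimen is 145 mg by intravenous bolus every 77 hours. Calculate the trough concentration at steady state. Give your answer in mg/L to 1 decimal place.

k = ln2/t½ = ln2/43 ≈ 0.016120 h⁻¹; fraction remaining f = e^(−kτ) = e^(−0.016120×77) ≈ 0.2890.
Single-dose peak C₀ = D/Vd = 145/71 ≈ 2.042 mg/L.
Steady-state trough Cmin,ss = C₀·f/(1−f) ≈ 2.042 × 0.2890/0.7110 ≈ 0.830 mg/L.

0.8 mg/L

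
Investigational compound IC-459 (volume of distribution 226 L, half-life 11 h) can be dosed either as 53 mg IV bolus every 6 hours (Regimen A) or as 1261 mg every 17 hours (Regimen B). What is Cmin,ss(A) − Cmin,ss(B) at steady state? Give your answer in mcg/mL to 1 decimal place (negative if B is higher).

Regimen A: f = (1/2)^(6/11) ≈ 0.6852; Cmin,ss = (53/226)·f/(1−f) ≈ 0.510 mcg/mL.
Regimen B: f = (1/2)^(17/11) ≈ 0.3426; Cmin,ss = (1261/226)·f/(1−f) ≈ 2.908 mcg/mL.
Difference ≈ 0.510 − 2.908 ≈ -2.398 mcg/mL.

-2.4 mcg/mL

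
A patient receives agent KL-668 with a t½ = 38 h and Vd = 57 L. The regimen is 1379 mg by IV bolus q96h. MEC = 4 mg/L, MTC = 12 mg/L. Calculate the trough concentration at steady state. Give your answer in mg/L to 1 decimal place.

τ/t½ = 96/38 ≈ 2.5263, so fraction remaining f = (1/2)^(96/38) ≈ 0.1736.
Single-dose peak C₀ = D/Vd = 1379/57 ≈ 24.193 mg/L.
Steady-state trough Cmin,ss = C₀·f/(1−f) ≈ 24.193 × 0.1736/0.8264 ≈ 5.082 mg/L.
Trough 5.1 mg/L vs MEC 4 mg/L: adequate.

5.1 mg/L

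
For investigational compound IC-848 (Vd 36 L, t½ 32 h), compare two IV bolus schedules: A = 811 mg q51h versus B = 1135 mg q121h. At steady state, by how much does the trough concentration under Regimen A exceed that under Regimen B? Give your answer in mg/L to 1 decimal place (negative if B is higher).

8.7 mg/L

Regimen A: f = (1/2)^(51/32) ≈ 0.3313; Cmin,ss = (811/36)·f/(1−f) ≈ 11.161 mg/L.
Regimen B: f = (1/2)^(121/32) ≈ 0.0727; Cmin,ss = (1135/36)·f/(1−f) ≈ 2.472 mg/L.
Difference ≈ 11.161 − 2.472 ≈ 8.689 mg/L.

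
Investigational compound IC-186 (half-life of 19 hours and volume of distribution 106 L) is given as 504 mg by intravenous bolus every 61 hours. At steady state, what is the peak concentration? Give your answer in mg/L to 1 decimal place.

k = ln2/t½ = ln2/19 ≈ 0.036481 h⁻¹; fraction remaining f = e^(−kτ) = e^(−0.036481×61) ≈ 0.1080.
Accumulation ratio R = 1/(1 − f) ≈ 1/0.8920 ≈ 1.1211.
Each bolus raises the concentration by D/Vd = 504/106 ≈ 4.755 mg/L.
Steady-state peak Cmax,ss = C₀·R ≈ 4.755 × 1.1211 ≈ 5.331 mg/L.

5.3 mg/L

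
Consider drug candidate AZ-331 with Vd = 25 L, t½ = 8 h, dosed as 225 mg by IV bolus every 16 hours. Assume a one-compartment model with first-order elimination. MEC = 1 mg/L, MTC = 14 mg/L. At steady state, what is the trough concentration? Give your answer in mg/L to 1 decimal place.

3.0 mg/L

τ = 16 h = 2 half-lives, so f = (1/2)^2 = 0.25.
Accumulation ratio R = 1/(1 − f) = 1/0.75 = 4/3.
Single-dose peak C₀ = D/Vd = 225/25 = 9 mg/L.
Steady-state peak Cmax,ss = C₀·R = 9 × 4/3 ≈ 12.000 mg/L.
Steady-state trough Cmin,ss = Cmax,ss·f ≈ 12.000 × 0.25 ≈ 3.000 mg/L.
Trough 3.0 mg/L vs MEC 1 mg/L: adequate.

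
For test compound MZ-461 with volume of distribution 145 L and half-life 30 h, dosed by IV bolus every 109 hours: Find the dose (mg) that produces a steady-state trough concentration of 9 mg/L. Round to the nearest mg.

τ/t½ = 109/30 ≈ 3.6333, so f = (1/2)^(109/30) ≈ 0.080586.
Cmin,ss = (D/Vd)·f/(1−f), so D = Cmin,ss·Vd·(1−f)/f.
D = 9 × 145 × (1−f)/f ≈ 9 × 145 × 11.40910 ≈ 14888.88 mg.

14889 mg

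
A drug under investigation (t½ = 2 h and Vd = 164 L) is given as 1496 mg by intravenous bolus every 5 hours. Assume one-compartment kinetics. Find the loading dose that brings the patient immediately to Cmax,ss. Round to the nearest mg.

1817 mg

f = (1/2)^(5/2) ≈ 0.176777; accumulation ratio R = 1/(1−f) ≈ 1.21474.
Loading dose to hit Cmax,ss on first dose: D_load = D_maint·R ≈ 1496 × 1.21474 ≈ 1817.25 mg.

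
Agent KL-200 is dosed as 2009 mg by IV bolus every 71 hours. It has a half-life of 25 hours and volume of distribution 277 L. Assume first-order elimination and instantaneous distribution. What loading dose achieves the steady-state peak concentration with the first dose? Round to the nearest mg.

f = (1/2)^(71/25) ≈ 0.139661; accumulation ratio R = 1/(1−f) ≈ 1.16233.
Loading dose to hit Cmax,ss on first dose: D_load = D_maint·R ≈ 2009 × 1.16233 ≈ 2335.12 mg.

2335 mg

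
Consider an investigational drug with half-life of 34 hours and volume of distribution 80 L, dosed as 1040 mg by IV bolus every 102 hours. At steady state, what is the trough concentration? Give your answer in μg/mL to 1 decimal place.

1.9 μg/mL

τ = 102 h = 3 half-lives, so f = (1/2)^3 = 0.125.
Accumulation ratio R = 1/(1 − f) = 1/0.875 = 8/7.
Single-dose peak C₀ = D/Vd = 1040/80 = 13 μg/mL.
Steady-state peak Cmax,ss = C₀·R = 13 × 8/7 ≈ 14.857 μg/mL.
Steady-state trough Cmin,ss = Cmax,ss·f ≈ 14.857 × 0.125 ≈ 1.857 μg/mL.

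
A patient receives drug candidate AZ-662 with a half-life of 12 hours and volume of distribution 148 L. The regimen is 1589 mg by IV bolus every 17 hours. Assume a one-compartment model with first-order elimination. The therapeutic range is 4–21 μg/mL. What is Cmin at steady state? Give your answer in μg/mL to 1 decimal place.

6.4 μg/mL

Over one 17-h interval, 17/12 ≈ 1.4167 half-lives elapse, leaving f ≈ 0.3746 of each dose.
Each bolus raises the concentration by D/Vd = 1589/148 ≈ 10.736 μg/mL.
Steady-state trough Cmin,ss = C₀·f/(1−f) ≈ 10.736 × 0.3746/0.6254 ≈ 6.431 μg/mL.
Trough 6.4 μg/mL vs MEC 4 μg/mL: adequate.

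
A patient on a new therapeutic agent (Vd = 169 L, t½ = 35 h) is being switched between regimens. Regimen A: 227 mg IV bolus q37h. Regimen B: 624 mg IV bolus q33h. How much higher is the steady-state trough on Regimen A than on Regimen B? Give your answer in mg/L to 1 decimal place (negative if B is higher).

-2.8 mg/L

Regimen A: f = (1/2)^(37/35) ≈ 0.4806; Cmin,ss = (227/169)·f/(1−f) ≈ 1.243 mg/L.
Regimen B: f = (1/2)^(33/35) ≈ 0.5202; Cmin,ss = (624/169)·f/(1−f) ≈ 4.003 mg/L.
Difference ≈ 1.243 − 4.003 ≈ -2.760 mg/L.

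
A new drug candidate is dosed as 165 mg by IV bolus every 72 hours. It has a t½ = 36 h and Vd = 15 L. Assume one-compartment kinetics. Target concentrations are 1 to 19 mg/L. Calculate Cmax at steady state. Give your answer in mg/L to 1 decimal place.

τ = 72 h = 2 half-lives, so f = (1/2)^2 = 0.25.
Accumulation ratio R = 1/(1 − f) = 1/0.75 = 4/3.
Single-dose peak C₀ = D/Vd = 165/15 = 11 mg/L.
Steady-state peak Cmax,ss = C₀·R = 11 × 4/3 ≈ 14.667 mg/L.
Peak 14.7 mg/L vs MTC 19 mg/L: below toxic threshold.

14.7 mg/L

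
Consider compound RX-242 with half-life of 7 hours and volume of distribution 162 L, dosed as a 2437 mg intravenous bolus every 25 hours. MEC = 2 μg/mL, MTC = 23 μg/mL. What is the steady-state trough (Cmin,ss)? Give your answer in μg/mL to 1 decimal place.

1.4 μg/mL

k = ln2/t½ = ln2/7 ≈ 0.099021 h⁻¹; fraction remaining f = e^(−kτ) = e^(−0.099021×25) ≈ 0.0841.
Accumulation ratio R = 1/(1 − f) ≈ 1/0.9159 ≈ 1.0918.
Each bolus raises the concentration by D/Vd = 2437/162 ≈ 15.043 μg/mL.
Cmax,ss = C₀/(1 − f) ≈ 15.043/0.9159 ≈ 16.424 μg/mL.
One interval later, Cmin,ss = Cmax,ss·e^(−kτ) ≈ 16.424 × 0.0841 ≈ 1.381 μg/mL.
Trough 1.4 μg/mL vs MEC 2 μg/mL: subtherapeutic.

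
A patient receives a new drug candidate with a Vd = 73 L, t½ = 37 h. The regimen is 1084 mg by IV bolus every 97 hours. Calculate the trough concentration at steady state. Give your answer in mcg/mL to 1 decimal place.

2.9 mcg/mL

Over one 97-h interval, 97/37 ≈ 2.6216 half-lives elapse, leaving f ≈ 0.1625 of each dose.
Single-dose peak C₀ = D/Vd = 1084/73 ≈ 14.849 mcg/mL.
Steady-state trough Cmin,ss = C₀·f/(1−f) ≈ 14.849 × 0.1625/0.8375 ≈ 2.881 mcg/mL.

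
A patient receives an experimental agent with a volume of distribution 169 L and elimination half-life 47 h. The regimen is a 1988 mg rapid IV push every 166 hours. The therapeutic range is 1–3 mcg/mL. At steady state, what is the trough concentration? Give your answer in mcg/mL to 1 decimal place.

1.1 mcg/mL

Over one 166-h interval, 166/47 ≈ 3.5319 half-lives elapse, leaving f ≈ 0.0865 of each dose.
Single-dose peak C₀ = D/Vd = 1988/169 ≈ 11.763 mcg/mL.
Steady-state trough Cmin,ss = C₀·f/(1−f) ≈ 11.763 × 0.0865/0.9135 ≈ 1.114 mcg/mL.
Trough 1.1 mcg/mL vs MEC 1 mcg/mL: adequate.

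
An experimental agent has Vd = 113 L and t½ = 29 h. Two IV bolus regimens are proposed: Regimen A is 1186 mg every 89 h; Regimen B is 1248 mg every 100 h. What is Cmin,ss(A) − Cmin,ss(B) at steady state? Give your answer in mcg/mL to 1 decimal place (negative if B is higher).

0.3 mcg/mL

Regimen A: f = (1/2)^(89/29) ≈ 0.1192; Cmin,ss = (1186/113)·f/(1−f) ≈ 1.420 mcg/mL.
Regimen B: f = (1/2)^(100/29) ≈ 0.0916; Cmin,ss = (1248/113)·f/(1−f) ≈ 1.114 mcg/mL.
Difference ≈ 1.420 − 1.114 ≈ 0.306 mcg/mL.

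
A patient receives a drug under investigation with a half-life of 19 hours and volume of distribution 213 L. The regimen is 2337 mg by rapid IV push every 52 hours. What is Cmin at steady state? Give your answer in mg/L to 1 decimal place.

1.9 mg/L

τ/t½ = 52/19 ≈ 2.7368, so fraction remaining f = (1/2)^(52/19) ≈ 0.1500.
At steady state, accumulation factor R = 1/(1 − e^(−kτ)) ≈ 1.1765.
Single-dose peak C₀ = D/Vd = 2337/213 ≈ 10.972 mg/L.
Cmax,ss = C₀/(1 − f) ≈ 10.972/0.8500 ≈ 12.908 mg/L.
Steady-state trough Cmin,ss = Cmax,ss·f ≈ 12.908 × 0.1500 ≈ 1.936 mg/L.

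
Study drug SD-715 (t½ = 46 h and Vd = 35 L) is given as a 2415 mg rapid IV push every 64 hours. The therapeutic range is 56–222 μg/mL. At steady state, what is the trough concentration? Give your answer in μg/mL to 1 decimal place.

τ/t½ = 64/46 ≈ 1.3913, so fraction remaining f = (1/2)^(64/46) ≈ 0.3812.
At steady state, accumulation factor R = 1/(1 − e^(−kτ)) ≈ 1.6160.
Each bolus raises the concentration by D/Vd = 2415/35 ≈ 69.000 μg/mL.
Steady-state peak Cmax,ss = C₀·R ≈ 69.000 × 1.6160 ≈ 111.504 μg/mL.
One interval later, Cmin,ss = Cmax,ss·e^(−kτ) ≈ 111.504 × 0.3812 ≈ 42.505 μg/mL.
Trough 42.5 μg/mL vs MEC 56 μg/mL: subtherapeutic.

42.5 μg/mL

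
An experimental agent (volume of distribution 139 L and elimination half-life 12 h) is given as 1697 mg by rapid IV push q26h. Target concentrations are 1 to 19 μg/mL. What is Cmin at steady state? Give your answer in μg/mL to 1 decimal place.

3.5 μg/mL

τ/t½ = 26/12 ≈ 2.1667, so fraction remaining f = (1/2)^(26/12) ≈ 0.2227.
At steady state, accumulation factor R = 1/(1 − e^(−kτ)) ≈ 1.2865.
Single-dose peak C₀ = D/Vd = 1697/139 ≈ 12.209 μg/mL.
Cmax,ss = C₀/(1 − f) ≈ 12.209/0.7773 ≈ 15.707 μg/mL.
One interval later, Cmin,ss = Cmax,ss·e^(−kτ) ≈ 15.707 × 0.2227 ≈ 3.498 μg/mL.
Trough 3.5 μg/mL vs MEC 1 μg/mL: adequate.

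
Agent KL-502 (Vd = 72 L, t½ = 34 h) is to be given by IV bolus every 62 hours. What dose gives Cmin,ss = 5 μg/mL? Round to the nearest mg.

τ/t½ = 62/34 ≈ 1.8235, so f = (1/2)^(62/34) ≈ 0.282529.
Cmin,ss = (D/Vd)·f/(1−f), so D = Cmin,ss·Vd·(1−f)/f.
D = 5 × 72 × (1−f)/f ≈ 5 × 72 × 2.53946 ≈ 914.21 mg.

914 mg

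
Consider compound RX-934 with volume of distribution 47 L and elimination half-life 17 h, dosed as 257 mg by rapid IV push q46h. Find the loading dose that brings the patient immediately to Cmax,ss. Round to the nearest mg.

304 mg

f = (1/2)^(46/17) ≈ 0.153267; accumulation ratio R = 1/(1−f) ≈ 1.18101.
Loading dose to hit Cmax,ss on first dose: D_load = D_maint·R ≈ 257 × 1.18101 ≈ 303.52 mg.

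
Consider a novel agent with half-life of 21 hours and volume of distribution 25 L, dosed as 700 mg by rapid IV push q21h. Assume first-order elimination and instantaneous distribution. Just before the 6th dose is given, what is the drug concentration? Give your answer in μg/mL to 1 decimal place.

27.1 μg/mL

f = (1/2)^(τ/t½) = (1/2)^(21/21) ≈ 0.5000.
C₀ = D/Vd = 700/25 ≈ 28.000 μg/mL.
Before the 6th dose, 5 doses have been given. Superposition: Cmin = C₀·(f + f² + … + f^5).
≈ 28.000 × (0.5000 + 0.2500 + 0.1250 + 0.0625 + 0.0313) ≈ 28.000 × 0.9688 ≈ 27.126 μg/mL.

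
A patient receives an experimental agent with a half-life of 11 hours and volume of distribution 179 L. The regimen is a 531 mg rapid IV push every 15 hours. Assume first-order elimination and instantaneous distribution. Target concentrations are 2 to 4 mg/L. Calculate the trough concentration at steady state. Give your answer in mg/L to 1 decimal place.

Over one 15-h interval, 15/11 ≈ 1.3636 half-lives elapse, leaving f ≈ 0.3886 of each dose.
At steady state, accumulation factor R = 1/(1 − e^(−kτ)) ≈ 1.6356.
Single-dose peak C₀ = D/Vd = 531/179 ≈ 2.966 mg/L.
Cmax,ss = C₀/(1 − f) ≈ 2.966/0.6114 ≈ 4.851 mg/L.
One interval later, Cmin,ss = Cmax,ss·e^(−kτ) ≈ 4.851 × 0.3886 ≈ 1.885 mg/L.
Trough 1.9 mg/L vs MEC 2 mg/L: subtherapeutic.

1.9 mg/L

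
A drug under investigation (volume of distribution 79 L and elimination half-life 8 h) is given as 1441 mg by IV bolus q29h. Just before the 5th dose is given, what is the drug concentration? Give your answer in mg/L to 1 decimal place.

1.6 mg/L

f = (1/2)^(τ/t½) = (1/2)^(29/8) ≈ 0.0811.
C₀ = D/Vd = 1441/79 ≈ 18.241 mg/L.
Before the 5th dose, 4 doses have been given. Superposition: Cmin = C₀·(f + f² + … + f^4).
≈ 18.241 × (0.0811 + 0.0066 + 0.0005 + 0.0000) ≈ 18.241 × 0.0882 ≈ 1.609 mg/L.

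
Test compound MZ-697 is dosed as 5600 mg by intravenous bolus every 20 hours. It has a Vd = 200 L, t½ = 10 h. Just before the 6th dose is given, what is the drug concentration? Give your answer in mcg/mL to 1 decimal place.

f = (1/2)^(τ/t½) = (1/2)^(20/10) ≈ 0.2500.
C₀ = D/Vd = 5600/200 ≈ 28.000 mcg/mL.
Before the 6th dose, 5 doses have been given. Superposition: Cmin = C₀·(f + f² + … + f^5).
≈ 28.000 × (0.2500 + 0.0625 + 0.0156 + 0.0039 + 0.0010) ≈ 28.000 × 0.3330 ≈ 9.324 mcg/mL.

9.3 mcg/mL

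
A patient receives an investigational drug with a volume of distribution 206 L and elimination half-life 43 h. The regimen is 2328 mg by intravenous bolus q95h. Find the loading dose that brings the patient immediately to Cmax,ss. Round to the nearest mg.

f = (1/2)^(95/43) ≈ 0.216239; accumulation ratio R = 1/(1−f) ≈ 1.27590.
Loading dose to hit Cmax,ss on first dose: D_load = D_maint·R ≈ 2328 × 1.27590 ≈ 2970.30 mg.

2970 mg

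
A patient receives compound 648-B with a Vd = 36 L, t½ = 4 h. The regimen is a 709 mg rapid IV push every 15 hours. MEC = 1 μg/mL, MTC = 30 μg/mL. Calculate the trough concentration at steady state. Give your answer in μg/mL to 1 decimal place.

1.6 μg/mL

Over one 15-h interval, 15/4 ≈ 3.75 half-lives elapse, leaving f ≈ 0.0743 of each dose.
Accumulation ratio R = 1/(1 − f) ≈ 1/0.9257 ≈ 1.0803.
Single-dose peak C₀ = D/Vd = 709/36 ≈ 19.694 μg/mL.
Steady-state peak Cmax,ss = C₀·R ≈ 19.694 × 1.0803 ≈ 21.275 μg/mL.
One interval later, Cmin,ss = Cmax,ss·e^(−kτ) ≈ 21.275 × 0.0743 ≈ 1.581 μg/mL.
Trough 1.6 μg/mL vs MEC 1 μg/mL: adequate.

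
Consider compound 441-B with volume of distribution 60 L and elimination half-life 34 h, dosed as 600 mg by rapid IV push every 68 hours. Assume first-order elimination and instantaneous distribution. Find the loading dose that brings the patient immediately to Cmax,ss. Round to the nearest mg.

800 mg

f = (1/2)^(68/34) ≈ 0.250000; accumulation ratio R = 1/(1−f) ≈ 1.33333.
Loading dose to hit Cmax,ss on first dose: D_load = D_maint·R ≈ 600 × 1.33333 ≈ 800.00 mg.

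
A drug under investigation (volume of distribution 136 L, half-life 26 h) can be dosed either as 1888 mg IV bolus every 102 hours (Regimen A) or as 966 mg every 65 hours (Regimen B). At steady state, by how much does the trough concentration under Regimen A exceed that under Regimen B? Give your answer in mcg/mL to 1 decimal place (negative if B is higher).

Regimen A: f = (1/2)^(102/26) ≈ 0.0659; Cmin,ss = (1888/136)·f/(1−f) ≈ 0.979 mcg/mL.
Regimen B: f = (1/2)^(65/26) ≈ 0.1768; Cmin,ss = (966/136)·f/(1−f) ≈ 1.526 mcg/mL.
Difference ≈ 0.979 − 1.526 ≈ -0.547 mcg/mL.

-0.5 mcg/mL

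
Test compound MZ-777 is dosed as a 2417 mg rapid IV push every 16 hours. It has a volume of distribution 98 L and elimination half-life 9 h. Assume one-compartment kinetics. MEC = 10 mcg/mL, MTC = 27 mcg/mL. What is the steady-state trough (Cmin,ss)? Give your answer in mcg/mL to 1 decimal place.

10.2 mcg/mL

Over one 16-h interval, 16/9 ≈ 1.7778 half-lives elapse, leaving f ≈ 0.2916 of each dose.
At steady state, accumulation factor R = 1/(1 − e^(−kτ)) ≈ 1.4116.
Single-dose peak C₀ = D/Vd = 2417/98 ≈ 24.663 mcg/mL.
Cmax,ss = C₀/(1 − f) ≈ 24.663/0.7084 ≈ 34.815 mcg/mL.
One interval later, Cmin,ss = Cmax,ss·e^(−kτ) ≈ 34.815 × 0.2916 ≈ 10.152 mcg/mL.
Trough 10.2 mcg/mL vs MEC 10 mcg/mL: adequate.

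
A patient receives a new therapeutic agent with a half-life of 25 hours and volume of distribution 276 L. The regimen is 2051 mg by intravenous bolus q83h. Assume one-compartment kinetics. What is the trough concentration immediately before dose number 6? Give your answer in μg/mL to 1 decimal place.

0.8 μg/mL

f = (1/2)^(τ/t½) = (1/2)^(83/25) ≈ 0.1001.
C₀ = D/Vd = 2051/276 ≈ 7.431 μg/mL.
Before the 6th dose, 5 doses have been given. Superposition: Cmin = C₀·(f + f² + … + f^5).
≈ 7.431 × (0.1001 + 0.0100 + 0.0010 + 0.0001 + 0.0000) ≈ 7.431 × 0.1112 ≈ 0.826 μg/mL.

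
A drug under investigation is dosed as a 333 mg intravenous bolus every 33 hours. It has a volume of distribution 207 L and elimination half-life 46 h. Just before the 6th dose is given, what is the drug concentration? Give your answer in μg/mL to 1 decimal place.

f = (1/2)^(τ/t½) = (1/2)^(33/46) ≈ 0.6082.
C₀ = D/Vd = 333/207 ≈ 1.609 μg/mL.
Before the 6th dose, 5 doses have been given. Superposition: Cmin = C₀·(f + f² + … + f^5).
≈ 1.609 × (0.6082 + 0.3699 + 0.2250 + 0.1368 + 0.0832) ≈ 1.609 × 1.4231 ≈ 2.290 μg/mL.

2.3 μg/mL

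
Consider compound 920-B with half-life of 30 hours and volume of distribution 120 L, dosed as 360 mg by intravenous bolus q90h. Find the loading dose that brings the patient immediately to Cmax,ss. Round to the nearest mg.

f = (1/2)^(90/30) ≈ 0.125000; accumulation ratio R = 1/(1−f) ≈ 1.14286.
Loading dose to hit Cmax,ss on first dose: D_load = D_maint·R ≈ 360 × 1.14286 ≈ 411.43 mg.

411 mg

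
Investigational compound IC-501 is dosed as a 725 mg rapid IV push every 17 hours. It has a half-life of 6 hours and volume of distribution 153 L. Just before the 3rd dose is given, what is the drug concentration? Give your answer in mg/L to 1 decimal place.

f = (1/2)^(τ/t½) = (1/2)^(17/6) ≈ 0.1403.
C₀ = D/Vd = 725/153 ≈ 4.739 mg/L.
Before the 3rd dose, 2 doses have been given. Superposition: Cmin = C₀·(f + f²).
≈ 4.739 × (0.1403 + 0.0197) ≈ 4.739 × 0.1600 ≈ 0.758 mg/L.

0.8 mg/L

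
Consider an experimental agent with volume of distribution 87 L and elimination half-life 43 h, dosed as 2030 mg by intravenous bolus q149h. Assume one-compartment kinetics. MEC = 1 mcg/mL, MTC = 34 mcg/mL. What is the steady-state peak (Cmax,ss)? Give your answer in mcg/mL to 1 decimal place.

Over one 149-h interval, 149/43 ≈ 3.4651 half-lives elapse, leaving f ≈ 0.0906 of each dose.
Accumulation ratio R = 1/(1 − f) ≈ 1/0.9094 ≈ 1.0996.
Each bolus raises the concentration by D/Vd = 2030/87 ≈ 23.333 mcg/mL.
Steady-state peak Cmax,ss = C₀·R ≈ 23.333 × 1.0996 ≈ 25.657 mcg/mL.
Peak 25.7 mcg/mL vs MTC 34 mcg/mL: below toxic threshold.

25.7 mcg/mL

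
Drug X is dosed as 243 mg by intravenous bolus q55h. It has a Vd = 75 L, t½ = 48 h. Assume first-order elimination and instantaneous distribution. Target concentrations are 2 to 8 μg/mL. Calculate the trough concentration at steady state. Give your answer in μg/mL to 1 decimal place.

τ/t½ = 55/48 ≈ 1.1458, so fraction remaining f = (1/2)^(55/48) ≈ 0.4519.
Each bolus raises the concentration by D/Vd = 243/75 ≈ 3.240 μg/mL.
Steady-state trough Cmin,ss = C₀·f/(1−f) ≈ 3.240 × 0.4519/0.5481 ≈ 2.671 μg/mL.
Trough 2.7 μg/mL vs MEC 2 μg/mL: adequate.

2.7 μg/mL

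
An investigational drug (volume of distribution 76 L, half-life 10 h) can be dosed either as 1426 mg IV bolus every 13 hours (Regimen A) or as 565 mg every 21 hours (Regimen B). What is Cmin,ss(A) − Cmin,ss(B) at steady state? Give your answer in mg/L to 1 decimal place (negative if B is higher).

10.6 mg/L

Regimen A: f = (1/2)^(13/10) ≈ 0.4061; Cmin,ss = (1426/76)·f/(1−f) ≈ 12.830 mg/L.
Regimen B: f = (1/2)^(21/10) ≈ 0.2333; Cmin,ss = (565/76)·f/(1−f) ≈ 2.262 mg/L.
Difference ≈ 12.830 − 2.262 ≈ 10.568 mg/L.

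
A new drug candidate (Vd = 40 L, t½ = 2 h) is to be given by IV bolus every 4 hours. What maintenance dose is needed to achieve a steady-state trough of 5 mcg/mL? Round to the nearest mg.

τ/t½ = 4/2 ≈ 2, so f = (1/2)^(4/2) ≈ 0.250000.
Cmin,ss = (D/Vd)·f/(1−f), so D = Cmin,ss·Vd·(1−f)/f.
D = 5 × 40 × (1−f)/f ≈ 5 × 40 × 3.00000 ≈ 600.00 mg.

600 mg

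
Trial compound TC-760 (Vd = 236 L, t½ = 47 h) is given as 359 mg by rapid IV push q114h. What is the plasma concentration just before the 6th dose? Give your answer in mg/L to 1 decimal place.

f = (1/2)^(τ/t½) = (1/2)^(114/47) ≈ 0.1861.
C₀ = D/Vd = 359/236 ≈ 1.521 mg/L.
Before the 6th dose, 5 doses have been given. Superposition: Cmin = C₀·(f + f² + … + f^5).
≈ 1.521 × (0.1861 + 0.0346 + 0.0064 + 0.0012 + 0.0002) ≈ 1.521 × 0.2285 ≈ 0.348 mg/L.

0.3 mg/L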